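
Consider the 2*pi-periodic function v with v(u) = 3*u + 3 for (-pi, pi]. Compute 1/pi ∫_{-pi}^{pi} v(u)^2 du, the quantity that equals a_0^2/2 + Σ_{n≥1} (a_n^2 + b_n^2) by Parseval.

1/pi ∫_{-pi}^{pi} v(u)^2 du = 1/pi · (6*pi*(3 + pi**2)) = 18 + 6*pi**2.

18 + 6*pi**2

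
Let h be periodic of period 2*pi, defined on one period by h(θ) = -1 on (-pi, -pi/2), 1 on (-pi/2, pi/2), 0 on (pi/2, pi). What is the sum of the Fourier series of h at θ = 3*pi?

-1/2

θ = 3*pi differs from θ = -pi by 2 full period(s), and the series is 2*pi-periodic.
At θ = -pi the one-sided limits are h(-pi^-) = 0 and h(-pi^+) = -1.
By Dirichlet's theorem the series converges to their average, [(0) + (-1)]/2 = -1/2.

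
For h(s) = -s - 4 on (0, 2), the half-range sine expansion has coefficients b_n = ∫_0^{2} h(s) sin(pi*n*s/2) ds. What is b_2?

2/pi

b_2 = ∫_0^{2} (-s - 4) sin(pi*s) ds.
Integrating by parts (boundary term plus one more integral), an antiderivative of (-s - 4) sin(pi*s) is s*cos(pi*s)/pi - sin(pi*s)/pi**2 + 4*cos(pi*s)/pi; evaluating from 0 to 2: ∫_{0}^{2} (-s - 4) sin(pi*s) ds = (6/pi) - (4/pi) = 2/pi.
Hence b_2 = 2/pi.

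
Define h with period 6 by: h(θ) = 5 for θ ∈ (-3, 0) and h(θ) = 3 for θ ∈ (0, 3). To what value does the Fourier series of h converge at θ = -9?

θ = -9 differs from θ = -3 by -1 full period(s), and the series is 6-periodic.
At θ = -3 the one-sided limits are h(-3^-) = 3 and h(-3^+) = 5.
By Dirichlet's theorem the series converges to their average, [(3) + (5)]/2 = 4.

4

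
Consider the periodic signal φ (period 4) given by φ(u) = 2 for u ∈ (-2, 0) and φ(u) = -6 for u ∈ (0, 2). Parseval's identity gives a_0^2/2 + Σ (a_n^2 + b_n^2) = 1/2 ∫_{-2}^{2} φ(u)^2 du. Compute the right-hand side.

1/2 ∫_{-2}^{2} φ(u)^2 du = 1/2 · (80) = 40.

40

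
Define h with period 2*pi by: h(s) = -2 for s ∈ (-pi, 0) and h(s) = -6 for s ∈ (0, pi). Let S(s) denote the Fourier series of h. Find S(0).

-4

At s = 0 the one-sided limits are h(0^-) = -2 and h(0^+) = -6.
By Dirichlet's theorem the series converges to their average, [(-2) + (-6)]/2 = -4.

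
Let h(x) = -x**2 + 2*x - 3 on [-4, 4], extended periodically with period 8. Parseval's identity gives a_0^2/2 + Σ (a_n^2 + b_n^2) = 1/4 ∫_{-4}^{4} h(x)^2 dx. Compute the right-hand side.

1/4 ∫_{-4}^{4} h(x)^2 dx = 1/4 · (13624/15) = 3406/15.

3406/15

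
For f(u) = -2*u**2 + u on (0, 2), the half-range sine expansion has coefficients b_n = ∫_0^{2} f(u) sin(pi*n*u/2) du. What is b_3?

b_3 = ∫_0^{2} (-2*u**2 + u) sin(3*pi*u/2) du.
Integrating by parts twice (tabular method), an antiderivative of (-2*u**2 + u) sin(3*pi*u/2) is 4*u**2*cos(3*pi*u/2)/(3*pi) - 16*u*sin(3*pi*u/2)/(9*pi**2) - 2*u*cos(3*pi*u/2)/(3*pi) + 4*sin(3*pi*u/2)/(9*pi**2) - 32*cos(3*pi*u/2)/(27*pi**3); evaluating from 0 to 2: ∫_{0}^{2} (-2*u**2 + u) sin(3*pi*u/2) du = (-4/pi + 32/(27*pi**3)) - (-32/(27*pi**3)) = -4/pi + 64/(27*pi**3).
Hence b_3 = -4/pi + 64/(27*pi**3).

-4/pi + 64/(27*pi**3)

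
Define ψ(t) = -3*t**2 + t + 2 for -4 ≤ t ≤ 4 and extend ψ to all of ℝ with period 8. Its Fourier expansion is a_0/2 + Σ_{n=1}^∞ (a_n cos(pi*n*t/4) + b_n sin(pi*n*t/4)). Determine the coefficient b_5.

b_5 = 1/4 ∫_{-4}^{4} ψ(t) sin(5*pi*t/4) dt.
Integrating by parts twice (tabular method), an antiderivative of (-3*t**2 + t + 2) sin(5*pi*t/4) is 12*t**2*cos(5*pi*t/4)/(5*pi) - 96*t*sin(5*pi*t/4)/(25*pi**2) - 4*t*cos(5*pi*t/4)/(5*pi) + 16*sin(5*pi*t/4)/(25*pi**2) - 8*cos(5*pi*t/4)/(5*pi) - 384*cos(5*pi*t/4)/(125*pi**3); evaluating from -4 to 4: ∫_{-4}^{4} (-3*t**2 + t + 2) sin(5*pi*t/4) dt = (24*(16 - 175*pi**2)/(125*pi**3)) - (-40/pi + 384/(125*pi**3)) = 32/(5*pi).
Hence b_5 = (1/4)·(32/(5*pi)) = 8/(5*pi).

8/(5*pi)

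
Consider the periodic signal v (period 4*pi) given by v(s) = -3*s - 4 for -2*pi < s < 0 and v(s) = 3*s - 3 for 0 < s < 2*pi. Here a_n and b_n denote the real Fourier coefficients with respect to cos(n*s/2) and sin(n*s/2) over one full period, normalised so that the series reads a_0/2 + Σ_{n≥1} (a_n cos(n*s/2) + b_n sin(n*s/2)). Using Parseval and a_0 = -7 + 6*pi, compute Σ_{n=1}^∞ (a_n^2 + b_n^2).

Parseval: a_0^2/2 + Σ_{n≥1} (a_n^2+b_n^2) = (1/(2*pi)) ∫_{-2*pi}^{2*pi} v(s)^2 ds = -42*pi + 25 + 24*pi**2.
Subtract a_0^2/2 = (7 - 6*pi)**2/2: Σ (a_n^2+b_n^2) = 1/2 + 6*pi**2.

1/2 + 6*pi**2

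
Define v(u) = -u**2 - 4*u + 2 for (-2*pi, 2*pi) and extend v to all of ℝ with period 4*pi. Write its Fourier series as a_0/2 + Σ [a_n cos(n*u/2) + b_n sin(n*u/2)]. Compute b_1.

b_1 = (1/(2*pi)) ∫_{-2*pi}^{2*pi} v(u) sin(u/2) du.
Integrating by parts twice (tabular method), an antiderivative of (-u**2 - 4*u + 2) sin(u/2) is 2*u**2*cos(u/2) - 8*u*sin(u/2) + 8*u*cos(u/2) - 16*sin(u/2) - 20*cos(u/2); evaluating from -2*pi to 2*pi: ∫_{-2*pi}^{2*pi} (-u**2 - 4*u + 2) sin(u/2) du = (-8*pi**2 - 16*pi + 20) - (-8*pi**2 + 20 + 16*pi) = -32*pi.
Hence b_1 = (1/(2*pi))·(-32*pi) = -16.

-16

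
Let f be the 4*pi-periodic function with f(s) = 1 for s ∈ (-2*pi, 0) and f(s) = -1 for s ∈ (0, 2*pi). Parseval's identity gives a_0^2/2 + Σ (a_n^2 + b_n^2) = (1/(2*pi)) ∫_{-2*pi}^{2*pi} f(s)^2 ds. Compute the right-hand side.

2

(1/(2*pi)) ∫_{-2*pi}^{2*pi} f(s)^2 ds = (1/(2*pi)) · (4*pi) = 2.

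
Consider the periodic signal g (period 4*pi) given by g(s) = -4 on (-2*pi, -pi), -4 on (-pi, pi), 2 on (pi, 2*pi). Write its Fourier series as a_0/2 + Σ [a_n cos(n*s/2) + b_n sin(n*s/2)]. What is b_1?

b_1 = (1/(2*pi)) ∫_{-2*pi}^{2*pi} g(s) sin(s/2) ds.
Split the integral at the breakpoints.
Directly, an antiderivative of (-4) sin(s/2) is 8*cos(s/2); evaluating from -2*pi to -pi: ∫_{-2*pi}^{-pi} (-4) sin(s/2) ds = (0) - (-8) = 8.
Directly, an antiderivative of (-4) sin(s/2) is 8*cos(s/2); evaluating from -pi to pi: ∫_{-pi}^{pi} (-4) sin(s/2) ds = (0) - (0) = 0.
Directly, an antiderivative of (2) sin(s/2) is -4*cos(s/2); evaluating from pi to 2*pi: ∫_{pi}^{2*pi} (2) sin(s/2) ds = (4) - (0) = 4.
Summing the pieces and multiplying by (1/(2*pi)) gives b_1 = 6/pi.

6/pi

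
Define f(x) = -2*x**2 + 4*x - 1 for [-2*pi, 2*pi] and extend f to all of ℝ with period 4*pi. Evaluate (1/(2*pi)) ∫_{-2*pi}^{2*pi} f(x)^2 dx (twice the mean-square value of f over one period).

(1/(2*pi)) ∫_{-2*pi}^{2*pi} f(x)^2 dx = (1/(2*pi)) · (4*pi*(15 + 400*pi**2 + 192*pi**4)/15) = 2 + 160*pi**2/3 + 128*pi**4/5.

2 + 160*pi**2/3 + 128*pi**4/5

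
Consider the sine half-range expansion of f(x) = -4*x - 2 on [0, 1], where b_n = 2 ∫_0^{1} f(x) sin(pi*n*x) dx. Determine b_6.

b_6 = 2 ∫_0^{1} (-4*x - 2) sin(6*pi*x) dx.
Integrating by parts (boundary term plus one more integral), an antiderivative of (-4*x - 2) sin(6*pi*x) is 2*x*cos(6*pi*x)/(3*pi) - sin(6*pi*x)/(9*pi**2) + cos(6*pi*x)/(3*pi); evaluating from 0 to 1: ∫_{0}^{1} (-4*x - 2) sin(6*pi*x) dx = (1/pi) - (1/(3*pi)) = 2/(3*pi).
Hence b_6 = 2·(2/(3*pi)) = 4/(3*pi).

4/(3*pi)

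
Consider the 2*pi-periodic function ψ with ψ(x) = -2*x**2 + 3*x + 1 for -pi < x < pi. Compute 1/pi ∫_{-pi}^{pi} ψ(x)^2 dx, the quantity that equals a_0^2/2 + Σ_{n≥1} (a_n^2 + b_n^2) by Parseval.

1/pi ∫_{-pi}^{pi} ψ(x)^2 dx = 1/pi · (2*pi*(15 + 25*pi**2 + 12*pi**4)/15) = 2 + 10*pi**2/3 + 8*pi**4/5.

2 + 10*pi**2/3 + 8*pi**4/5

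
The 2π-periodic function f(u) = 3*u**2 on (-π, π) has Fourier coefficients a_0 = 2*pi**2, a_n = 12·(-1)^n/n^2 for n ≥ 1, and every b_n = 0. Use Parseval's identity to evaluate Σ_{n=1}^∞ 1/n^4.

Parseval: a_0^2/2 + Σ a_n^2 = (1/π) ∫_{-π}^{π} f(u)^2 du = 18*pi**4/5.
Subtract a_0^2/2 = 2*pi**4: Σ a_n^2 = 8*pi**4/5.
Since a_n^2 = 144/n^4, Σ 1/n^4 = pi**4/90.

pi**4/90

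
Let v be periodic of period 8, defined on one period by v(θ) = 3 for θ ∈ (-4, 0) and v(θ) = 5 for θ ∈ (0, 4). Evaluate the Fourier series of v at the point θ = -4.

4

At θ = -4 the one-sided limits are v(-4^-) = 5 and v(-4^+) = 3.
By Dirichlet's theorem the series converges to their average, [(5) + (3)]/2 = 4.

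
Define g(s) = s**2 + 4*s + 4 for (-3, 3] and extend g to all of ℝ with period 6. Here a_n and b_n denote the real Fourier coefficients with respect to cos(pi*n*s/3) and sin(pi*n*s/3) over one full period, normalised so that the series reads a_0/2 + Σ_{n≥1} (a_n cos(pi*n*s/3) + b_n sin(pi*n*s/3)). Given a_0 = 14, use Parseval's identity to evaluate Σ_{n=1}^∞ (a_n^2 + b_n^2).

Parseval: a_0^2/2 + Σ_{n≥1} (a_n^2+b_n^2) = 1/3 ∫_{-3}^{3} g(s)^2 ds = 1042/5.
Subtract a_0^2/2 = 98: Σ (a_n^2+b_n^2) = 552/5.

552/5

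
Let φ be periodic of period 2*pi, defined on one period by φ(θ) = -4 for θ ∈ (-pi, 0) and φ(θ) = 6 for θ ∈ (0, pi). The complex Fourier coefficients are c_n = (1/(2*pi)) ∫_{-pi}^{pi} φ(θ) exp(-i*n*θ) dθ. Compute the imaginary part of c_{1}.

-10/pi

Since φ is real-valued, Im(c_{1}) = -(1/(2*pi)) ∫_{-pi}^{pi} φ(θ) sin(θ) dθ = -b_{1}/2.
Split the integral at the breakpoints.
Directly, an antiderivative of (-4) sin(θ) is 4*cos(θ); evaluating from -pi to 0: ∫_{-pi}^{0} (-4) sin(θ) dθ = (4) - (-4) = 8.
Directly, an antiderivative of (6) sin(θ) is -6*cos(θ); evaluating from 0 to pi: ∫_{0}^{pi} (6) sin(θ) dθ = (6) - (-6) = 12.
So ∫_{-pi}^{pi} φ(θ) sin(θ) dθ = 20.
Hence Im(c_{1}) = (-1/(2*pi))·(20) = -10/pi.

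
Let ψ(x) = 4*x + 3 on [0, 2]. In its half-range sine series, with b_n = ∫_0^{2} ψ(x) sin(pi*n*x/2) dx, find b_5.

b_5 = ∫_0^{2} (4*x + 3) sin(5*pi*x/2) dx.
Integrating by parts (boundary term plus one more integral), an antiderivative of (4*x + 3) sin(5*pi*x/2) is -8*x*cos(5*pi*x/2)/(5*pi) + 16*sin(5*pi*x/2)/(25*pi**2) - 6*cos(5*pi*x/2)/(5*pi); evaluating from 0 to 2: ∫_{0}^{2} (4*x + 3) sin(5*pi*x/2) dx = (22/(5*pi)) - (-6/(5*pi)) = 28/(5*pi).
Hence b_5 = 28/(5*pi).

28/(5*pi)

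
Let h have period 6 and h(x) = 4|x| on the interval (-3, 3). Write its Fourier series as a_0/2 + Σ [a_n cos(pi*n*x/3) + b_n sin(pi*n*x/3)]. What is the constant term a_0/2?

a_0 = 1/3 ∫_{-3}^{3} h(x) dx = 1/3 · (36) = 12.
So the constant term a_0/2 = 6.

6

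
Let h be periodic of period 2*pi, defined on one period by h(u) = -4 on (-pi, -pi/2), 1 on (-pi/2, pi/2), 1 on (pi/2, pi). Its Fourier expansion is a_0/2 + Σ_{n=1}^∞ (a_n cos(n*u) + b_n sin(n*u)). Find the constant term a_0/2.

-1/4

a_0 = 1/pi ∫_{-pi}^{pi} h(u) du = 1/pi · (-pi/2) = -1/2.
So the constant term a_0/2 = -1/4.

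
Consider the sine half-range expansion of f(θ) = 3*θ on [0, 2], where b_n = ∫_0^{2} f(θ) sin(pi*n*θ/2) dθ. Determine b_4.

b_4 = ∫_0^{2} (3*θ) sin(2*pi*θ) dθ.
Integrating by parts (boundary term plus one more integral), an antiderivative of (3*θ) sin(2*pi*θ) is -3*θ*cos(2*pi*θ)/(2*pi) + 3*sin(2*pi*θ)/(4*pi**2); evaluating from 0 to 2: ∫_{0}^{2} (3*θ) sin(2*pi*θ) dθ = (-3/pi) - (0) = -3/pi.
Hence b_4 = -3/pi.

-3/pi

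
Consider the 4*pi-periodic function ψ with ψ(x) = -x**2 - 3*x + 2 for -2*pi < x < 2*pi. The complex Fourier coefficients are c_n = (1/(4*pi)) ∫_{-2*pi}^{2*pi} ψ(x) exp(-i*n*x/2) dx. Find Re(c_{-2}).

Since ψ is real-valued, Re(c_{-2}) = (1/(4*pi)) ∫_{-2*pi}^{2*pi} ψ(x) cos(-x) dx = a_{2}/2.
Integrating by parts twice (tabular method), an antiderivative of (-x**2 - 3*x + 2) cos(-x) is -x**2*sin(x) - 3*x*sin(x) - 2*x*cos(x) + 4*sin(x) - 3*cos(x); evaluating from -2*pi to 2*pi: ∫_{-2*pi}^{2*pi} (-x**2 - 3*x + 2) cos(-x) dx = (-4*pi - 3) - (-3 + 4*pi) = -8*pi.
Hence Re(c_{-2}) = (1/(4*pi))·(-8*pi) = -2.

-2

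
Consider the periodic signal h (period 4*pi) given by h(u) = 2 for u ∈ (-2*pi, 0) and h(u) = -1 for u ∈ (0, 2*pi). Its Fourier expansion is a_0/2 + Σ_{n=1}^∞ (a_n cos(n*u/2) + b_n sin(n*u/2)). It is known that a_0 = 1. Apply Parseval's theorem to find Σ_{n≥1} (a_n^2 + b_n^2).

Parseval: a_0^2/2 + Σ_{n≥1} (a_n^2+b_n^2) = (1/(2*pi)) ∫_{-2*pi}^{2*pi} h(u)^2 du = 5.
Subtract a_0^2/2 = 1/2: Σ (a_n^2+b_n^2) = 9/2.

9/2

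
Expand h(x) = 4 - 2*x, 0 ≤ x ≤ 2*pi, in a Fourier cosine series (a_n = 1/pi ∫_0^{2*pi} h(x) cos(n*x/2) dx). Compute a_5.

16/(25*pi)

a_5 = 1/pi ∫_0^{2*pi} (4 - 2*x) cos(5*x/2) dx.
Integrating by parts (boundary term plus one more integral), an antiderivative of (4 - 2*x) cos(5*x/2) is -4*x*sin(5*x/2)/5 + 8*sin(5*x/2)/5 - 8*cos(5*x/2)/25; evaluating from 0 to 2*pi: ∫_{0}^{2*pi} (4 - 2*x) cos(5*x/2) dx = (8/25) - (-8/25) = 16/25.
Hence a_5 = (1/pi)·(16/25) = 16/(25*pi).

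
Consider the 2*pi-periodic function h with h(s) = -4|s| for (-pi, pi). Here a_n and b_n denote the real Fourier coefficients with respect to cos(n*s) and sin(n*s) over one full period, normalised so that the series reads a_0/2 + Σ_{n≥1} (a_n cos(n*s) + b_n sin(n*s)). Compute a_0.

-4*pi

a_0 = 1/pi ∫_{-pi}^{pi} h(s) ds = 1/pi · (-4*pi**2) = -4*pi.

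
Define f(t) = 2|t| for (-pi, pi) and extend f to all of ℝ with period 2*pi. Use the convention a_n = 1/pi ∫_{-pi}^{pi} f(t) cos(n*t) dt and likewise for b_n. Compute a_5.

-8/(25*pi)

a_5 = 1/pi ∫_{-pi}^{pi} f(t) cos(5*t) dt.
f is even and cos(5*t) is even, so the integrand is even and a_5 = 2/pi ∫_0^{pi} f(t) cos(5*t) dt.
Integrating by parts (boundary term plus one more integral), an antiderivative of (2*t) cos(5*t) is 2*t*sin(5*t)/5 + 2*cos(5*t)/25; evaluating from 0 to pi: ∫_{0}^{pi} (2*t) cos(5*t) dt = (-2/25) - (2/25) = -4/25.
Hence a_5 = (2/pi)·(-4/25) = -8/(25*pi).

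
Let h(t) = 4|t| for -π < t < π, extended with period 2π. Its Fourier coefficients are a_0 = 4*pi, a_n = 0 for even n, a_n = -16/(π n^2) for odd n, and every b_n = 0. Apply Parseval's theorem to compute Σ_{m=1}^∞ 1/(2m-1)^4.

pi**4/96

Parseval: a_0^2/2 + Σ a_n^2 = (1/π) ∫_{-π}^{π} h(t)^2 dt = 32*pi**2/3.
Subtract a_0^2/2 = 8*pi**2: Σ a_n^2 = 8*pi**2/3.
Only odd n contribute, with a_n^2 = 256/(π^2 n^4), so Σ_{m≥1} 1/(2m-1)^4 = π^2·(8*pi**2/3)/256 = pi**4/96.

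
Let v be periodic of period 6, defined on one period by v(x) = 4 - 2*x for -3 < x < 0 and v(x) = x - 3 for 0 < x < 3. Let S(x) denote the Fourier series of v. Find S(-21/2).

-3/2

x = -21/2 differs from x = 3/2 by -2 full period(s), and the series is 6-periodic.
v is continuous at x = 3/2 with value -3/2, so the series converges to -3/2 there.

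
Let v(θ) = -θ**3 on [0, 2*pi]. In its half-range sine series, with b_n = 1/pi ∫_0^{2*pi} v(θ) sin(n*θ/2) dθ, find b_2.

b_2 = 1/pi ∫_0^{2*pi} (-θ**3) sin(θ) dθ.
Integrating by parts three times (tabular method), an antiderivative of (-θ**3) sin(θ) is θ**3*cos(θ) - 3*θ**2*sin(θ) - 6*θ*cos(θ) + 6*sin(θ); evaluating from 0 to 2*pi: ∫_{0}^{2*pi} (-θ**3) sin(θ) dθ = (-12*pi + 8*pi**3) - (0) = -12*pi + 8*pi**3.
Hence b_2 = (1/pi)·(-12*pi + 8*pi**3) = -12 + 8*pi**2.

-12 + 8*pi**2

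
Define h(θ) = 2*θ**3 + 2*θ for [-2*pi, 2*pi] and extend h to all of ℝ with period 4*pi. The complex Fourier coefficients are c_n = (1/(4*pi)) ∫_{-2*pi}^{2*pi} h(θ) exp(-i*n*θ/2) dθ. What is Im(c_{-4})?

1/2 - 4*pi**2

Since h is real-valued, Im(c_{-4}) = -(1/(4*pi)) ∫_{-2*pi}^{2*pi} h(θ) sin(-2*θ) dθ = b_{4}/2.
h is odd and sin(-2*θ) is odd, so the integrand is even: ∫_{-2*pi}^{2*pi} h(θ) sin(-2*θ) dθ = 2∫_0^{2*pi} h(θ) sin(-2*θ) dθ.
Integrating by parts three times (tabular method), an antiderivative of (2*θ**3 + 2*θ) sin(-2*θ) is θ**3*cos(2*θ) - 3*θ**2*sin(2*θ)/2 - θ*cos(2*θ)/2 + sin(2*θ)/4; evaluating from 0 to 2*pi: ∫_{0}^{2*pi} (2*θ**3 + 2*θ) sin(-2*θ) dθ = (-pi + 8*pi**3) - (0) = -pi + 8*pi**3.
So ∫_{-2*pi}^{2*pi} h(θ) sin(-2*θ) dθ = -2*pi + 16*pi**3.
Hence Im(c_{-4}) = (-1/(4*pi))·(-2*pi + 16*pi**3) = 1/2 - 4*pi**2.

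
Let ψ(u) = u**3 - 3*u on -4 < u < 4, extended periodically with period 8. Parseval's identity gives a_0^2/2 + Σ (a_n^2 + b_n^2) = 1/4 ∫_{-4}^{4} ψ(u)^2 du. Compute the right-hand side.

22816/35

1/4 ∫_{-4}^{4} ψ(u)^2 du = 1/4 · (91264/35) = 22816/35.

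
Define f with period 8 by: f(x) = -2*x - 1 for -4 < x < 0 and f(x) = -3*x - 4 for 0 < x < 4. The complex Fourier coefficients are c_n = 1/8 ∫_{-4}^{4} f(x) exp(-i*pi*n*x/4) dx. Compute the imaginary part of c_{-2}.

Since f is real-valued, Im(c_{-2}) = -1/8 ∫_{-4}^{4} f(x) sin(-pi*x/2) dx = b_{2}/2.
Split the integral at the breakpoints.
Integrating by parts (boundary term plus one more integral), an antiderivative of (-2*x - 1) sin(-pi*x/2) is -4*x*cos(pi*x/2)/pi + 8*sin(pi*x/2)/pi**2 - 2*cos(pi*x/2)/pi; evaluating from -4 to 0: ∫_{-4}^{0} (-2*x - 1) sin(-pi*x/2) dx = (-2/pi) - (14/pi) = -16/pi.
Integrating by parts (boundary term plus one more integral), an antiderivative of (-3*x - 4) sin(-pi*x/2) is -6*x*cos(pi*x/2)/pi + 12*sin(pi*x/2)/pi**2 - 8*cos(pi*x/2)/pi; evaluating from 0 to 4: ∫_{0}^{4} (-3*x - 4) sin(-pi*x/2) dx = (-32/pi) - (-8/pi) = -24/pi.
So ∫_{-4}^{4} f(x) sin(-pi*x/2) dx = -40/pi.
Hence Im(c_{-2}) = (-1/8)·(-40/pi) = 5/pi.

5/pi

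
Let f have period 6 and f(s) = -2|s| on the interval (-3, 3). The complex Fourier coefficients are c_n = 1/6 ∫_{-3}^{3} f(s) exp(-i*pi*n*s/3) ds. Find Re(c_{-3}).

4/(3*pi**2)

Since f is real-valued, Re(c_{-3}) = 1/6 ∫_{-3}^{3} f(s) cos(-pi*s) ds = a_{3}/2.
f is even and cos(-pi*s) is even, so the integrand is even: ∫_{-3}^{3} f(s) cos(-pi*s) ds = 2∫_0^{3} f(s) cos(-pi*s) ds.
Integrating by parts (boundary term plus one more integral), an antiderivative of (-2*s) cos(-pi*s) is -2*s*sin(pi*s)/pi - 2*cos(pi*s)/pi**2; evaluating from 0 to 3: ∫_{0}^{3} (-2*s) cos(-pi*s) ds = (2/pi**2) - (-2/pi**2) = 4/pi**2.
So ∫_{-3}^{3} f(s) cos(-pi*s) ds = 8/pi**2.
Hence Re(c_{-3}) = (1/6)·(8/pi**2) = 4/(3*pi**2).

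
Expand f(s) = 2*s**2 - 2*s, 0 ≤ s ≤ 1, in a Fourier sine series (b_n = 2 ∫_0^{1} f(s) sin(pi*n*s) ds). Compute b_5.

-16/(125*pi**3)

b_5 = 2 ∫_0^{1} (2*s**2 - 2*s) sin(5*pi*s) ds.
Integrating by parts twice (tabular method), an antiderivative of (2*s**2 - 2*s) sin(5*pi*s) is -2*s**2*cos(5*pi*s)/(5*pi) + 4*s*sin(5*pi*s)/(25*pi**2) + 2*s*cos(5*pi*s)/(5*pi) - 2*sin(5*pi*s)/(25*pi**2) + 4*cos(5*pi*s)/(125*pi**3); evaluating from 0 to 1: ∫_{0}^{1} (2*s**2 - 2*s) sin(5*pi*s) ds = (-4/(125*pi**3)) - (4/(125*pi**3)) = -8/(125*pi**3).
Hence b_5 = 2·(-8/(125*pi**3)) = -16/(125*pi**3).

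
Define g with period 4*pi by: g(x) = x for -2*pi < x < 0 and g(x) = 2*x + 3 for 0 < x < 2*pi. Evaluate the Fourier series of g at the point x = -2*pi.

x = -2*pi differs from x = 2*pi by -1 full period(s), and the series is 4*pi-periodic.
At x = 2*pi the one-sided limits are g(2*pi^-) = 3 + 4*pi and g(2*pi^+) = -2*pi.
By Dirichlet's theorem the series converges to their average, [(3 + 4*pi) + (-2*pi)]/2 = 3/2 + pi.

3/2 + pi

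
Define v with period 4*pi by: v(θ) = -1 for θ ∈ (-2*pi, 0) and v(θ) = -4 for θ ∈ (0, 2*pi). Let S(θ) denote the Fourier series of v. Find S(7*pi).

-1

θ = 7*pi differs from θ = -pi by 2 full period(s), and the series is 4*pi-periodic.
v is continuous at θ = -pi with value -1, so the series converges to -1 there.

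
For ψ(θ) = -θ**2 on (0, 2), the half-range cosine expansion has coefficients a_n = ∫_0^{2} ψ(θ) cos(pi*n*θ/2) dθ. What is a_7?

a_7 = ∫_0^{2} (-θ**2) cos(7*pi*θ/2) dθ.
Integrating by parts twice (tabular method), an antiderivative of (-θ**2) cos(7*pi*θ/2) is -2*θ**2*sin(7*pi*θ/2)/(7*pi) - 8*θ*cos(7*pi*θ/2)/(49*pi**2) + 16*sin(7*pi*θ/2)/(343*pi**3); evaluating from 0 to 2: ∫_{0}^{2} (-θ**2) cos(7*pi*θ/2) dθ = (16/(49*pi**2)) - (0) = 16/(49*pi**2).
Hence a_7 = 16/(49*pi**2).

16/(49*pi**2)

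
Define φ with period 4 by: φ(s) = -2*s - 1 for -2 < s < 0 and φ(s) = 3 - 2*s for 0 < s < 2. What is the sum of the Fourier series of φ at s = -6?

1

s = -6 differs from s = -2 by -1 full period(s), and the series is 4-periodic.
At s = -2 the one-sided limits are φ(-2^-) = -1 and φ(-2^+) = 3.
By Dirichlet's theorem the series converges to their average, [(-1) + (3)]/2 = 1.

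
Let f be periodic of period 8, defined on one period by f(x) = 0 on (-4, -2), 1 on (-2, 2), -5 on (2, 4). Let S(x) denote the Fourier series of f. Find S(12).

-5/2

x = 12 differs from x = 4 by 1 full period(s), and the series is 8-periodic.
At x = 4 the one-sided limits are f(4^-) = -5 and f(4^+) = 0.
By Dirichlet's theorem the series converges to their average, [(-5) + (0)]/2 = -5/2.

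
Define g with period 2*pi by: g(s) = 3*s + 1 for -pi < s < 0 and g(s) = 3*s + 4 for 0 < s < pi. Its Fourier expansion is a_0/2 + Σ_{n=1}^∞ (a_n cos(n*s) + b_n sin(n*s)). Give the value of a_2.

0

a_2 = 1/pi ∫_{-pi}^{pi} g(s) cos(2*s) ds.
Split the integral at the breakpoints.
Integrating by parts (boundary term plus one more integral), an antiderivative of (3*s + 1) cos(2*s) is 3*s*sin(2*s)/2 + sin(2*s)/2 + 3*cos(2*s)/4; evaluating from -pi to 0: ∫_{-pi}^{0} (3*s + 1) cos(2*s) ds = (3/4) - (3/4) = 0.
Integrating by parts (boundary term plus one more integral), an antiderivative of (3*s + 4) cos(2*s) is 3*s*sin(2*s)/2 + 2*sin(2*s) + 3*cos(2*s)/4; evaluating from 0 to pi: ∫_{0}^{pi} (3*s + 4) cos(2*s) ds = (3/4) - (3/4) = 0.
Summing the pieces and multiplying by (1/pi) gives a_2 = 0.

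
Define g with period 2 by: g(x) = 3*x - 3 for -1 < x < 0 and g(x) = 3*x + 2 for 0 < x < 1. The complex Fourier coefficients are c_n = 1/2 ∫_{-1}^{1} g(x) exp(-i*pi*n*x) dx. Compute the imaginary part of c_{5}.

Since g is real-valued, Im(c_{5}) = -1/2 ∫_{-1}^{1} g(x) sin(5*pi*x) dx = -b_{5}/2.
Split the integral at the breakpoints.
Integrating by parts (boundary term plus one more integral), an antiderivative of (3*x - 3) sin(5*pi*x) is -3*x*cos(5*pi*x)/(5*pi) + 3*sin(5*pi*x)/(25*pi**2) + 3*cos(5*pi*x)/(5*pi); evaluating from -1 to 0: ∫_{-1}^{0} (3*x - 3) sin(5*pi*x) dx = (3/(5*pi)) - (-6/(5*pi)) = 9/(5*pi).
Integrating by parts (boundary term plus one more integral), an antiderivative of (3*x + 2) sin(5*pi*x) is -3*x*cos(5*pi*x)/(5*pi) + 3*sin(5*pi*x)/(25*pi**2) - 2*cos(5*pi*x)/(5*pi); evaluating from 0 to 1: ∫_{0}^{1} (3*x + 2) sin(5*pi*x) dx = (1/pi) - (-2/(5*pi)) = 7/(5*pi).
So ∫_{-1}^{1} g(x) sin(5*pi*x) dx = 16/(5*pi).
Hence Im(c_{5}) = (-1/2)·(16/(5*pi)) = -8/(5*pi).

-8/(5*pi)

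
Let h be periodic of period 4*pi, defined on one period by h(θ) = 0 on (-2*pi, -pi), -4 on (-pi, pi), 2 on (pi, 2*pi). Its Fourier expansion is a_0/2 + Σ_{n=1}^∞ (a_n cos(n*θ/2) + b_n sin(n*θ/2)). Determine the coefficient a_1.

-10/pi

a_1 = (1/(2*pi)) ∫_{-2*pi}^{2*pi} h(θ) cos(θ/2) dθ.
Split the integral at the breakpoints.
∫_{-2*pi}^{-pi} (0) cos(θ/2) dθ = 0.
Directly, an antiderivative of (-4) cos(θ/2) is -8*sin(θ/2); evaluating from -pi to pi: ∫_{-pi}^{pi} (-4) cos(θ/2) dθ = (-8) - (8) = -16.
Directly, an antiderivative of (2) cos(θ/2) is 4*sin(θ/2); evaluating from pi to 2*pi: ∫_{pi}^{2*pi} (2) cos(θ/2) dθ = (0) - (4) = -4.
Summing the pieces and multiplying by (1/(2*pi)) gives a_1 = -10/pi.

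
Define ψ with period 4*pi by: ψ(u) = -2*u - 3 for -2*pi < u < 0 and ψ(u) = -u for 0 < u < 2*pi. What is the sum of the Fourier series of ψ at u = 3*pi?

-3 + 2*pi

u = 3*pi differs from u = -pi by 1 full period(s), and the series is 4*pi-periodic.
ψ is continuous at u = -pi with value -3 + 2*pi, so the series converges to -3 + 2*pi there.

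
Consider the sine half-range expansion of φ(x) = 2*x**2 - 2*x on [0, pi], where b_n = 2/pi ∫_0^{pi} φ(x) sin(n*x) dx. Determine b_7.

4*(-49*pi - 4 + 49*pi**2)/(343*pi)

b_7 = 2/pi ∫_0^{pi} (2*x**2 - 2*x) sin(7*x) dx.
Integrating by parts twice (tabular method), an antiderivative of (2*x**2 - 2*x) sin(7*x) is -2*x**2*cos(7*x)/7 + 4*x*sin(7*x)/49 + 2*x*cos(7*x)/7 - 2*sin(7*x)/49 + 4*cos(7*x)/343; evaluating from 0 to pi: ∫_{0}^{pi} (2*x**2 - 2*x) sin(7*x) dx = (-2*pi/7 - 4/343 + 2*pi**2/7) - (4/343) = -2*pi/7 - 8/343 + 2*pi**2/7.
Hence b_7 = (2/pi)·(-2*pi/7 - 8/343 + 2*pi**2/7) = 4*(-49*pi - 4 + 49*pi**2)/(343*pi).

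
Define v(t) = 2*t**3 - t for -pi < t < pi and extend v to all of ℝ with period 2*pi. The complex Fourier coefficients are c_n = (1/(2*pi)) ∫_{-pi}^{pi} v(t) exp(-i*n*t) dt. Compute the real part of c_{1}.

Since v is real-valued, Re(c_{1}) = (1/(2*pi)) ∫_{-pi}^{pi} v(t) cos(t) dt = a_{1}/2.
(v is odd, so the integrand is odd over a symmetric interval and the integral vanishes.)

0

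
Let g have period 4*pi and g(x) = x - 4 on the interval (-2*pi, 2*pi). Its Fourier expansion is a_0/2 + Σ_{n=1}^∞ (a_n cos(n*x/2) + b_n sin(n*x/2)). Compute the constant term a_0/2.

a_0 = (1/(2*pi)) ∫_{-2*pi}^{2*pi} g(x) dx = (1/(2*pi)) · (-16*pi) = -8.
So the constant term a_0/2 = -4.

-4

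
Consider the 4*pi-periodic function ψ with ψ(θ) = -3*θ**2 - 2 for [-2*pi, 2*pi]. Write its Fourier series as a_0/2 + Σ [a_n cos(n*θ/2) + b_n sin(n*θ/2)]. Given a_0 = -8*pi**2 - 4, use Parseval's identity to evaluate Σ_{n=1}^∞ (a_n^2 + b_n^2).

Parseval: a_0^2/2 + Σ_{n≥1} (a_n^2+b_n^2) = (1/(2*pi)) ∫_{-2*pi}^{2*pi} ψ(θ)^2 dθ = 8 + 32*pi**2 + 288*pi**4/5.
Subtract a_0^2/2 = 8*(1 + 2*pi**2)**2: Σ (a_n^2+b_n^2) = 128*pi**4/5.

128*pi**4/5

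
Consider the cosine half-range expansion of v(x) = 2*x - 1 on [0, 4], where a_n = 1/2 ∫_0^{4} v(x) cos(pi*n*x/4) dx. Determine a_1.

a_1 = 1/2 ∫_0^{4} (2*x - 1) cos(pi*x/4) dx.
Integrating by parts (boundary term plus one more integral), an antiderivative of (2*x - 1) cos(pi*x/4) is 8*x*sin(pi*x/4)/pi - 4*sin(pi*x/4)/pi + 32*cos(pi*x/4)/pi**2; evaluating from 0 to 4: ∫_{0}^{4} (2*x - 1) cos(pi*x/4) dx = (-32/pi**2) - (32/pi**2) = -64/pi**2.
Hence a_1 = (1/2)·(-64/pi**2) = -32/pi**2.

-32/pi**2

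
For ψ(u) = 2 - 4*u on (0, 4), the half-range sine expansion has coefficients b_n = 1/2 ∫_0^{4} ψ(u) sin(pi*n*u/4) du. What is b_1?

b_1 = 1/2 ∫_0^{4} (2 - 4*u) sin(pi*u/4) du.
Integrating by parts (boundary term plus one more integral), an antiderivative of (2 - 4*u) sin(pi*u/4) is 16*u*cos(pi*u/4)/pi - 64*sin(pi*u/4)/pi**2 - 8*cos(pi*u/4)/pi; evaluating from 0 to 4: ∫_{0}^{4} (2 - 4*u) sin(pi*u/4) du = (-56/pi) - (-8/pi) = -48/pi.
Hence b_1 = (1/2)·(-48/pi) = -24/pi.

-24/pi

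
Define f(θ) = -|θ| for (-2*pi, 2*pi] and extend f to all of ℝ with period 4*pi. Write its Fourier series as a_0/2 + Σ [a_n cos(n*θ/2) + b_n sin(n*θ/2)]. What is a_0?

-2*pi

a_0 = (1/(2*pi)) ∫_{-2*pi}^{2*pi} f(θ) dθ = (1/(2*pi)) · (-4*pi**2) = -2*pi.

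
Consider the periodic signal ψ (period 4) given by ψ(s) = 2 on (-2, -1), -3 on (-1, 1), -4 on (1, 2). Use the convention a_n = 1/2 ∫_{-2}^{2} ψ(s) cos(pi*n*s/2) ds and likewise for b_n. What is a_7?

a_7 = 1/2 ∫_{-2}^{2} ψ(s) cos(7*pi*s/2) ds.
Split the integral at the breakpoints.
Directly, an antiderivative of (2) cos(7*pi*s/2) is 4*sin(7*pi*s/2)/(7*pi); evaluating from -2 to -1: ∫_{-2}^{-1} (2) cos(7*pi*s/2) ds = (4/(7*pi)) - (0) = 4/(7*pi).
Directly, an antiderivative of (-3) cos(7*pi*s/2) is -6*sin(7*pi*s/2)/(7*pi); evaluating from -1 to 1: ∫_{-1}^{1} (-3) cos(7*pi*s/2) ds = (6/(7*pi)) - (-6/(7*pi)) = 12/(7*pi).
Directly, an antiderivative of (-4) cos(7*pi*s/2) is -8*sin(7*pi*s/2)/(7*pi); evaluating from 1 to 2: ∫_{1}^{2} (-4) cos(7*pi*s/2) ds = (0) - (8/(7*pi)) = -8/(7*pi).
Summing the pieces and multiplying by (1/2) gives a_7 = 4/(7*pi).

4/(7*pi)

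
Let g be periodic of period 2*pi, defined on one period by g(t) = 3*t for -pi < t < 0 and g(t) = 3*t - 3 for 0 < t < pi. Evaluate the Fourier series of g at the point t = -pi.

-3/2

At t = -pi the one-sided limits are g(-pi^-) = -3 + 3*pi and g(-pi^+) = -3*pi.
By Dirichlet's theorem the series converges to their average, [(-3 + 3*pi) + (-3*pi)]/2 = -3/2.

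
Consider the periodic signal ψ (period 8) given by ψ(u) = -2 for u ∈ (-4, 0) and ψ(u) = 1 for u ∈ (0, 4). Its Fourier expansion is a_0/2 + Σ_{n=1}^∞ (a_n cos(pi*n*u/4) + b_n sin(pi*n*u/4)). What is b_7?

6/(7*pi)

b_7 = 1/4 ∫_{-4}^{4} ψ(u) sin(7*pi*u/4) du.
Split the integral at the breakpoints.
Directly, an antiderivative of (-2) sin(7*pi*u/4) is 8*cos(7*pi*u/4)/(7*pi); evaluating from -4 to 0: ∫_{-4}^{0} (-2) sin(7*pi*u/4) du = (8/(7*pi)) - (-8/(7*pi)) = 16/(7*pi).
Directly, an antiderivative of (1) sin(7*pi*u/4) is -4*cos(7*pi*u/4)/(7*pi); evaluating from 0 to 4: ∫_{0}^{4} (1) sin(7*pi*u/4) du = (4/(7*pi)) - (-4/(7*pi)) = 8/(7*pi).
Summing the pieces and multiplying by (1/4) gives b_7 = 6/(7*pi).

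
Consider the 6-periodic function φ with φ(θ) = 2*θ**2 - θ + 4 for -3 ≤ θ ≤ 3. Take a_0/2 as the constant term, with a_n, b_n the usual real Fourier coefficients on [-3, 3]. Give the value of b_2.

b_2 = 1/3 ∫_{-3}^{3} φ(θ) sin(2*pi*θ/3) dθ.
Integrating by parts twice (tabular method), an antiderivative of (2*θ**2 - θ + 4) sin(2*pi*θ/3) is -3*θ**2*cos(2*pi*θ/3)/pi + 9*θ*sin(2*pi*θ/3)/pi**2 + 3*θ*cos(2*pi*θ/3)/(2*pi) - 9*sin(2*pi*θ/3)/(4*pi**2) - 6*cos(2*pi*θ/3)/pi + 27*cos(2*pi*θ/3)/(2*pi**3); evaluating from -3 to 3: ∫_{-3}^{3} (2*θ**2 - θ + 4) sin(2*pi*θ/3) dθ = (3*(9 - 19*pi**2)/(2*pi**3)) - (3*(9 - 25*pi**2)/(2*pi**3)) = 9/pi.
Hence b_2 = (1/3)·(9/pi) = 3/pi.

3/pi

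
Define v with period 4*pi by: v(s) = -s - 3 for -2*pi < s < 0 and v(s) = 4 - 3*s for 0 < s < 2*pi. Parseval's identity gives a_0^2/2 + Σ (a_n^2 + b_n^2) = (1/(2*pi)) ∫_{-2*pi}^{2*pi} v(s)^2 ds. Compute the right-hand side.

-30*pi + 25 + 40*pi**2/3

(1/(2*pi)) ∫_{-2*pi}^{2*pi} v(s)^2 ds = (1/(2*pi)) · (10*pi*(-18*pi + 15 + 8*pi**2)/3) = -30*pi + 25 + 40*pi**2/3.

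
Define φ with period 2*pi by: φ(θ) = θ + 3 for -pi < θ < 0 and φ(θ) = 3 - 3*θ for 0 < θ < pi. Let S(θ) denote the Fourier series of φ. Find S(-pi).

At θ = -pi the one-sided limits are φ(-pi^-) = 3 - 3*pi and φ(-pi^+) = 3 - pi.
By Dirichlet's theorem the series converges to their average, [(3 - 3*pi) + (3 - pi)]/2 = 3 - 2*pi.

3 - 2*pi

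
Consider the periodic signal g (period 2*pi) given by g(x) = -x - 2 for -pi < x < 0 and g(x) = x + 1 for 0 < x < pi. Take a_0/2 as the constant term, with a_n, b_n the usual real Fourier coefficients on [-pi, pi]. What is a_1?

-4/pi

a_1 = 1/pi ∫_{-pi}^{pi} g(x) cos(x) dx.
Split the integral at the breakpoints.
Integrating by parts (boundary term plus one more integral), an antiderivative of (-x - 2) cos(x) is -x*sin(x) - 2*sin(x) - cos(x); evaluating from -pi to 0: ∫_{-pi}^{0} (-x - 2) cos(x) dx = (-1) - (1) = -2.
Integrating by parts (boundary term plus one more integral), an antiderivative of (x + 1) cos(x) is x*sin(x) + sin(x) + cos(x); evaluating from 0 to pi: ∫_{0}^{pi} (x + 1) cos(x) dx = (-1) - (1) = -2.
Summing the pieces and multiplying by (1/pi) gives a_1 = -4/pi.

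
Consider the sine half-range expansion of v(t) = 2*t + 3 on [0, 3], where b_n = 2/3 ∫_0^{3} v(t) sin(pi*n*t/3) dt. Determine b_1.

b_1 = 2/3 ∫_0^{3} (2*t + 3) sin(pi*t/3) dt.
Integrating by parts (boundary term plus one more integral), an antiderivative of (2*t + 3) sin(pi*t/3) is -6*t*cos(pi*t/3)/pi + 18*sin(pi*t/3)/pi**2 - 9*cos(pi*t/3)/pi; evaluating from 0 to 3: ∫_{0}^{3} (2*t + 3) sin(pi*t/3) dt = (27/pi) - (-9/pi) = 36/pi.
Hence b_1 = (2/3)·(36/pi) = 24/pi.

24/pi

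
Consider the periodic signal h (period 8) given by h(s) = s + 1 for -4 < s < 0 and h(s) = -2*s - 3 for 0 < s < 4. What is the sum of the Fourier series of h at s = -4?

At s = -4 the one-sided limits are h(-4^-) = -11 and h(-4^+) = -3.
By Dirichlet's theorem the series converges to their average, [(-11) + (-3)]/2 = -7.

-7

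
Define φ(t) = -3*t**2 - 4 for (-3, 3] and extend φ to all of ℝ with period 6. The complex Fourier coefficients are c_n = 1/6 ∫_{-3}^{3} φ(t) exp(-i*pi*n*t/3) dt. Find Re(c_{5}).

Since φ is real-valued, Re(c_{5}) = 1/6 ∫_{-3}^{3} φ(t) cos(5*pi*t/3) dt = a_{5}/2.
φ is even and cos(5*pi*t/3) is even, so the integrand is even: ∫_{-3}^{3} φ(t) cos(5*pi*t/3) dt = 2∫_0^{3} φ(t) cos(5*pi*t/3) dt.
Integrating by parts twice (tabular method), an antiderivative of (-3*t**2 - 4) cos(5*pi*t/3) is -9*t**2*sin(5*pi*t/3)/(5*pi) - 54*t*cos(5*pi*t/3)/(25*pi**2) - 12*sin(5*pi*t/3)/(5*pi) + 162*sin(5*pi*t/3)/(125*pi**3); evaluating from 0 to 3: ∫_{0}^{3} (-3*t**2 - 4) cos(5*pi*t/3) dt = (162/(25*pi**2)) - (0) = 162/(25*pi**2).
So ∫_{-3}^{3} φ(t) cos(5*pi*t/3) dt = 324/(25*pi**2).
Hence Re(c_{5}) = (1/6)·(324/(25*pi**2)) = 54/(25*pi**2).

54/(25*pi**2)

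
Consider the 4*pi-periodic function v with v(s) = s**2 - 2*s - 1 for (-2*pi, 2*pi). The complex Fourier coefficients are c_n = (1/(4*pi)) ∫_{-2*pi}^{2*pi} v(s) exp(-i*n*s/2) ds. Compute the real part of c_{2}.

Since v is real-valued, Re(c_{2}) = (1/(4*pi)) ∫_{-2*pi}^{2*pi} v(s) cos(s) ds = a_{2}/2.
Integrating by parts twice (tabular method), an antiderivative of (s**2 - 2*s - 1) cos(s) is s**2*sin(s) - 2*s*sin(s) + 2*s*cos(s) - 3*sin(s) - 2*cos(s); evaluating from -2*pi to 2*pi: ∫_{-2*pi}^{2*pi} (s**2 - 2*s - 1) cos(s) ds = (-2 + 4*pi) - (-4*pi - 2) = 8*pi.
Hence Re(c_{2}) = (1/(4*pi))·(8*pi) = 2.

2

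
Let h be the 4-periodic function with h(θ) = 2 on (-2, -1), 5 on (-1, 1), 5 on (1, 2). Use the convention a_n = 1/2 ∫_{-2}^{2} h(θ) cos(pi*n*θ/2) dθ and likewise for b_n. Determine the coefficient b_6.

-1/pi

b_6 = 1/2 ∫_{-2}^{2} h(θ) sin(3*pi*θ) dθ.
Split the integral at the breakpoints.
Directly, an antiderivative of (2) sin(3*pi*θ) is -2*cos(3*pi*θ)/(3*pi); evaluating from -2 to -1: ∫_{-2}^{-1} (2) sin(3*pi*θ) dθ = (2/(3*pi)) - (-2/(3*pi)) = 4/(3*pi).
Directly, an antiderivative of (5) sin(3*pi*θ) is -5*cos(3*pi*θ)/(3*pi); evaluating from -1 to 1: ∫_{-1}^{1} (5) sin(3*pi*θ) dθ = (5/(3*pi)) - (5/(3*pi)) = 0.
Directly, an antiderivative of (5) sin(3*pi*θ) is -5*cos(3*pi*θ)/(3*pi); evaluating from 1 to 2: ∫_{1}^{2} (5) sin(3*pi*θ) dθ = (-5/(3*pi)) - (5/(3*pi)) = -10/(3*pi).
Summing the pieces and multiplying by (1/2) gives b_6 = -1/pi.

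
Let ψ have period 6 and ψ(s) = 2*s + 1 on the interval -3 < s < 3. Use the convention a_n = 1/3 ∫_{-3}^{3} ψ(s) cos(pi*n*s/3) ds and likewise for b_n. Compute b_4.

b_4 = 1/3 ∫_{-3}^{3} ψ(s) sin(4*pi*s/3) ds.
Integrating by parts (boundary term plus one more integral), an antiderivative of (2*s + 1) sin(4*pi*s/3) is -3*s*cos(4*pi*s/3)/(2*pi) + 9*sin(4*pi*s/3)/(8*pi**2) - 3*cos(4*pi*s/3)/(4*pi); evaluating from -3 to 3: ∫_{-3}^{3} (2*s + 1) sin(4*pi*s/3) ds = (-21/(4*pi)) - (15/(4*pi)) = -9/pi.
Hence b_4 = (1/3)·(-9/pi) = -3/pi.

-3/pi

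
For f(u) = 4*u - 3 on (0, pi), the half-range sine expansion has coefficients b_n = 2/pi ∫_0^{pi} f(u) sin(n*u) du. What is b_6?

-4/3

b_6 = 2/pi ∫_0^{pi} (4*u - 3) sin(6*u) du.
Integrating by parts (boundary term plus one more integral), an antiderivative of (4*u - 3) sin(6*u) is -2*u*cos(6*u)/3 + sin(6*u)/9 + cos(6*u)/2; evaluating from 0 to pi: ∫_{0}^{pi} (4*u - 3) sin(6*u) du = (1/2 - 2*pi/3) - (1/2) = -2*pi/3.
Hence b_6 = (2/pi)·(-2*pi/3) = -4/3.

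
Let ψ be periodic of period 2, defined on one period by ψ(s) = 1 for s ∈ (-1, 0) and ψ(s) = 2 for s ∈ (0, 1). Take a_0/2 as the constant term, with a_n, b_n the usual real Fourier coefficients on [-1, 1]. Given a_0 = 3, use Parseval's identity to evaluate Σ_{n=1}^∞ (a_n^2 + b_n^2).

1/2

Parseval: a_0^2/2 + Σ_{n≥1} (a_n^2+b_n^2) = ∫_{-1}^{1} ψ(s)^2 ds = 5.
Subtract a_0^2/2 = 9/2: Σ (a_n^2+b_n^2) = 1/2.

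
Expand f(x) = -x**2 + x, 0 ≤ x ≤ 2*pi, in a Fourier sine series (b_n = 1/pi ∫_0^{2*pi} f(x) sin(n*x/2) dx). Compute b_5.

4*(-50*pi**2 + 8 + 25*pi)/(125*pi)

b_5 = 1/pi ∫_0^{2*pi} (-x**2 + x) sin(5*x/2) dx.
Integrating by parts twice (tabular method), an antiderivative of (-x**2 + x) sin(5*x/2) is 2*x**2*cos(5*x/2)/5 - 8*x*sin(5*x/2)/25 - 2*x*cos(5*x/2)/5 + 4*sin(5*x/2)/25 - 16*cos(5*x/2)/125; evaluating from 0 to 2*pi: ∫_{0}^{2*pi} (-x**2 + x) sin(5*x/2) dx = (-8*pi**2/5 + 16/125 + 4*pi/5) - (-16/125) = -8*pi**2/5 + 32/125 + 4*pi/5.
Hence b_5 = (1/pi)·(-8*pi**2/5 + 32/125 + 4*pi/5) = 4*(-50*pi**2 + 8 + 25*pi)/(125*pi).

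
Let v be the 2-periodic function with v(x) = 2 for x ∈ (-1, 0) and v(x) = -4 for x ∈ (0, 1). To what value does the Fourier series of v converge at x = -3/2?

-4

x = -3/2 differs from x = 1/2 by -1 full period(s), and the series is 2-periodic.
v is continuous at x = 1/2 with value -4, so the series converges to -4 there.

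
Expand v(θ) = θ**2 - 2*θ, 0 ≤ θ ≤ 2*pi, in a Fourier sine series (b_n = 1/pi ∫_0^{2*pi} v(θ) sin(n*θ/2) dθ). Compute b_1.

b_1 = 1/pi ∫_0^{2*pi} (θ**2 - 2*θ) sin(θ/2) dθ.
Integrating by parts twice (tabular method), an antiderivative of (θ**2 - 2*θ) sin(θ/2) is -2*θ**2*cos(θ/2) + 8*θ*sin(θ/2) + 4*θ*cos(θ/2) - 8*sin(θ/2) + 16*cos(θ/2); evaluating from 0 to 2*pi: ∫_{0}^{2*pi} (θ**2 - 2*θ) sin(θ/2) dθ = (-8*pi - 16 + 8*pi**2) - (16) = -32 - 8*pi + 8*pi**2.
Hence b_1 = (1/pi)·(-32 - 8*pi + 8*pi**2) = -32/pi - 8 + 8*pi.

-32/pi - 8 + 8*pi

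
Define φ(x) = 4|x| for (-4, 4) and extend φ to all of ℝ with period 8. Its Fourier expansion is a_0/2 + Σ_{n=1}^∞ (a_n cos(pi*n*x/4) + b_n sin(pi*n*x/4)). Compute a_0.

16

a_0 = 1/4 ∫_{-4}^{4} φ(x) dx = 1/4 · (64) = 16.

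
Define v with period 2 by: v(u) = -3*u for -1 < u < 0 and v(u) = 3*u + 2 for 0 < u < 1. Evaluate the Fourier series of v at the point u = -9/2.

3/2

u = -9/2 differs from u = -1/2 by -2 full period(s), and the series is 2-periodic.
v is continuous at u = -1/2 with value 3/2, so the series converges to 3/2 there.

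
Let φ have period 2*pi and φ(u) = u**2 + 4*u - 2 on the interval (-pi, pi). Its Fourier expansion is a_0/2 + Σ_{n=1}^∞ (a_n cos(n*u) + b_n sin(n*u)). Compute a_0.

-4 + 2*pi**2/3

a_0 = 1/pi ∫_{-pi}^{pi} φ(u) du = 1/pi · (2*pi*(-6 + pi**2)/3) = -4 + 2*pi**2/3.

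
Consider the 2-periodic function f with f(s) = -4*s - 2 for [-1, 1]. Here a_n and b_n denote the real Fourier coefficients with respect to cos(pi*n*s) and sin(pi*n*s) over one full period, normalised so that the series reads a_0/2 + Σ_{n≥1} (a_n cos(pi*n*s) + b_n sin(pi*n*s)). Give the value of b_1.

b_1 = ∫_{-1}^{1} f(s) sin(pi*s) ds.
Integrating by parts (boundary term plus one more integral), an antiderivative of (-4*s - 2) sin(pi*s) is 4*s*cos(pi*s)/pi - 4*sin(pi*s)/pi**2 + 2*cos(pi*s)/pi; evaluating from -1 to 1: ∫_{-1}^{1} (-4*s - 2) sin(pi*s) ds = (-6/pi) - (2/pi) = -8/pi.
Hence b_1 = -8/pi.

-8/pi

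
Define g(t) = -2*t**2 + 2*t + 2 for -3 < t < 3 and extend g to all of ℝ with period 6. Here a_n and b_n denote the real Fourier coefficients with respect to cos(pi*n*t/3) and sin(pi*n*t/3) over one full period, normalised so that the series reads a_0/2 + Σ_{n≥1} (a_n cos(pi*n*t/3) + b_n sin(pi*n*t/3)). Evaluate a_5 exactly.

72/(25*pi**2)

a_5 = 1/3 ∫_{-3}^{3} g(t) cos(5*pi*t/3) dt.
Integrating by parts twice (tabular method), an antiderivative of (-2*t**2 + 2*t + 2) cos(5*pi*t/3) is -6*t**2*sin(5*pi*t/3)/(5*pi) + 6*t*sin(5*pi*t/3)/(5*pi) - 36*t*cos(5*pi*t/3)/(25*pi**2) + 108*sin(5*pi*t/3)/(125*pi**3) + 6*sin(5*pi*t/3)/(5*pi) + 18*cos(5*pi*t/3)/(25*pi**2); evaluating from -3 to 3: ∫_{-3}^{3} (-2*t**2 + 2*t + 2) cos(5*pi*t/3) dt = (18/(5*pi**2)) - (-126/(25*pi**2)) = 216/(25*pi**2).
Hence a_5 = (1/3)·(216/(25*pi**2)) = 72/(25*pi**2).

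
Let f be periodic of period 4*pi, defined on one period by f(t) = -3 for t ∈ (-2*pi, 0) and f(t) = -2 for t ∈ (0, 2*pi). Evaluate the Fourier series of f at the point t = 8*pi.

t = 8*pi differs from t = 0 by 2 full period(s), and the series is 4*pi-periodic.
At t = 0 the one-sided limits are f(0^-) = -3 and f(0^+) = -2.
By Dirichlet's theorem the series converges to their average, [(-3) + (-2)]/2 = -5/2.

-5/2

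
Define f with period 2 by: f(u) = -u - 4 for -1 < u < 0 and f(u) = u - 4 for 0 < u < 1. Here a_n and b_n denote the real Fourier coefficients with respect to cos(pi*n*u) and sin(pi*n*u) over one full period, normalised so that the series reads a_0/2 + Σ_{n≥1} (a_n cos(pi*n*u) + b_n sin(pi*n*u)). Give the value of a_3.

-4/(9*pi**2)

a_3 = ∫_{-1}^{1} f(u) cos(3*pi*u) du.
f is even and cos(3*pi*u) is even, so the integrand is even and a_3 = 2 ∫_0^{1} f(u) cos(3*pi*u) du.
Integrating by parts (boundary term plus one more integral), an antiderivative of (u - 4) cos(3*pi*u) is u*sin(3*pi*u)/(3*pi) - 4*sin(3*pi*u)/(3*pi) + cos(3*pi*u)/(9*pi**2); evaluating from 0 to 1: ∫_{0}^{1} (u - 4) cos(3*pi*u) du = (-1/(9*pi**2)) - (1/(9*pi**2)) = -2/(9*pi**2).
Hence a_3 = 2·(-2/(9*pi**2)) = -4/(9*pi**2).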